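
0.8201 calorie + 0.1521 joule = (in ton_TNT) 8.565e-10. Check: 1 calorie = 4.184 J, so 0.8201 calorie = 0.8201 * 4.184 = 3.4312984 J. 0.1521 joule = 0.1521 J. Sum: 3.4312984 + 0.1521 = 3.5833984 J. 1 ton_TNT = 4.184e+09 J, so 3.5833984 J = 3.5833984 / 4.184e+09 = 8.5645277e-10 ton_TNT ≈ 8.565e-10 ton_TNT (4 s.f.).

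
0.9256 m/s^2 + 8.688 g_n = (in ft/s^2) 0.9256 m/s^2 is already in m/s^2. 1 g_n = 9.80665 m/s^2, so 8.688 g_n = 8.688 * 9.80665 = 85.200175 m/s^2. Sum: 0.9256 + 85.200175 = 86.125775 m/s^2. 1 ft/s^2 = 0.3048 m/s^2, so 86.125775 m/s^2 = 86.125775 / 0.3048 = 282.56488 ft/s^2 ≈ 282.6 ft/s^2 (4 s.f.). Final answer: 282.6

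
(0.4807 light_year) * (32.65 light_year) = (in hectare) 1.405e+29. Check: 1 light_year = 9.4607305e+15 m, so 0.4807 light_year = 0.4807 * 9.4607305e+15 = 4.5477731e+15 m. 1 light_year = 9.4607305e+15 m, so 32.65 light_year = 32.65 * 9.4607305e+15 = 3.0889285e+17 m. Combine: 4.5477731e+15 m * 3.0889285e+17 m = 1.4047746e+33 m^2. 1 hectare = 10000 m^2, so 1.4047746e+33 m^2 = 1.4047746e+33 / 10000 = 1.4047746e+29 hectare ≈ 1.405e+29 hectare (4 s.f.).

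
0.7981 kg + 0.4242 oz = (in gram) 810.1. Check: 0.7981 kg is already in kg. 1 oz = 0.028349523 kg, so 0.4242 oz = 0.4242 * 0.028349523 = 0.012025868 kg. Sum: 0.7981 + 0.012025868 = 0.81012587 kg. 1 gram = 0.001 kg, so 0.81012587 kg = 0.81012587 / 0.001 = 810.12587 gram ≈ 810.1 gram (4 s.f.).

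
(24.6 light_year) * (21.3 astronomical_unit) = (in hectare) 7.416e+25. Check: 1 light_year = 9.4607305e+15 m, so 24.6 light_year = 24.6 * 9.4607305e+15 = 2.3273397e+17 m. 1 astronomical_unit = 1.4959787e+11 m, so 21.3 astronomical_unit = 21.3 * 1.4959787e+11 = 3.1864346e+12 m. Combine: 2.3273397e+17 m * 3.1864346e+12 m = 7.4159158e+29 m^2. 1 hectare = 10000 m^2, so 7.4159158e+29 m^2 = 7.4159158e+29 / 10000 = 7.4159158e+25 hectare ≈ 7.416e+25 hectare (4 s.f.).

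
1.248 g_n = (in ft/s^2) 1 g_n = 9.80665 m/s^2, so 1.248 g_n = 1.248 * 9.80665 = 12.238699 m/s^2. 1 ft/s^2 = 0.3048 m/s^2, so 12.238699 m/s^2 = 12.238699 / 0.3048 = 40.153213 ft/s^2 ≈ 40.15 ft/s^2 (4 s.f.). Final answer: 40.15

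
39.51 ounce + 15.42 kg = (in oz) 583.4. Check: 1 ounce = 0.028349523 kg, so 39.51 ounce = 39.51 * 0.028349523 = 1.1200897 kg. 15.42 kg is already in kg. Sum: 1.1200897 + 15.42 = 16.54009 kg. 1 oz = 0.028349523 kg, so 16.54009 kg = 16.54009 / 0.028349523 = 583.43449 oz ≈ 583.4 oz (4 s.f.).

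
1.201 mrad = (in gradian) 0.07646. Check: 1 mrad = 0.001 rad, so 1.201 mrad = 1.201 * 0.001 = 0.001201 rad. 1 gradian = 0.015707963 rad, so 0.001201 rad = 0.001201 / 0.015707963 = 0.076458035 gradian ≈ 0.07646 gradian (4 s.f.).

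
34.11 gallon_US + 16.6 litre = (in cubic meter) 0.1457. Check: 1 gallon_US = 0.0037854118 m^3, so 34.11 gallon_US = 34.11 * 0.0037854118 = 0.1291204 m^3. 1 litre = 0.001 m^3, so 16.6 litre = 16.6 * 0.001 = 0.0166 m^3. Sum: 0.1291204 + 0.0166 = 0.1457204 m^3. 0.1457204 m^3 = 0.1457204 cubic meter ≈ 0.1457 cubic meter (4 s.f.).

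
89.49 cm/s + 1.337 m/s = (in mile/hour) 4.993. Check: 1 cm/s = 0.01 m/s, so 89.49 cm/s = 89.49 * 0.01 = 0.8949 m/s. 1.337 m/s is already in m/s. Sum: 0.8949 + 1.337 = 2.2319 m/s. 1 mile/hour = 0.44704 m/s, so 2.2319 m/s = 2.2319 / 0.44704 = 4.9926181 mile/hour ≈ 4.993 mile/hour (4 s.f.).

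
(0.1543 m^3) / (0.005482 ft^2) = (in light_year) 3.202e-14. Check: 0.1543 m^3 is already in m^3. 1 ft^2 = 0.09290304 m^2, so 0.005482 ft^2 = 0.005482 * 0.09290304 = 0.00050929447 m^2. Combine: 0.1543 m^3 / 0.00050929447 m^2 = 302.96815 m. 1 light_year = 9.4607305e+15 m, so 302.96815 m = 302.96815 / 9.4607305e+15 = 3.2023758e-14 light_year ≈ 3.202e-14 light_year (4 s.f.).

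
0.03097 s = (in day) 3.584e-07. Check: 1 day = 86400 s, so 0.03097 s = 0.03097 / 86400 = 3.5844907e-07 day ≈ 3.584e-07 day (4 s.f.).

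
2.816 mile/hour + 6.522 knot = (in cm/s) 461.4. Check: 1 mile/hour = 0.44704 m/s, so 2.816 mile/hour = 2.816 * 0.44704 = 1.2588646 m/s. 1 knot = 0.51444444 m/s, so 6.522 knot = 6.522 * 0.51444444 = 3.3552067 m/s. Sum: 1.2588646 + 3.3552067 = 4.6140713 m/s. 1 cm/s = 0.01 m/s, so 4.6140713 m/s = 4.6140713 / 0.01 = 461.40713 cm/s ≈ 461.4 cm/s (4 s.f.).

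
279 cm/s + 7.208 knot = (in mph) 1 cm/s = 0.01 m/s, so 279 cm/s = 279 * 0.01 = 2.79 m/s. 1 knot = 0.51444444 m/s, so 7.208 knot = 7.208 * 0.51444444 = 3.7081156 m/s. Sum: 2.79 + 3.7081156 = 6.4981156 m/s. 1 mph = 0.44704 m/s, so 6.4981156 m/s = 6.4981156 / 0.44704 = 14.535871 mph ≈ 14.54 mph (4 s.f.). Final answer: 14.54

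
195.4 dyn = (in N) 1 dyn = 1e-05 N, so 195.4 dyn = 195.4 * 1e-05 = 0.001954 N. Result: 0.001954 N. Final answer: 0.001954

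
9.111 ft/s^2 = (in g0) 0.2832. Check: 1 ft/s^2 = 0.3048 m/s^2, so 9.111 ft/s^2 = 9.111 * 0.3048 = 2.7770328 m/s^2. 1 g0 = 9.80665 m/s^2, so 2.7770328 m/s^2 = 2.7770328 / 9.80665 = 0.28317854 g0 ≈ 0.2832 g0 (4 s.f.).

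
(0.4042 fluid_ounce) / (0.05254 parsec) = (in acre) 1.822e-24. Check: 1 fluid_ounce = 2.957353e-05 m^3, so 0.4042 fluid_ounce = 0.4042 * 2.957353e-05 = 1.1953621e-05 m^3. 1 parsec = 3.0856776e+16 m, so 0.05254 parsec = 0.05254 * 3.0856776e+16 = 1.621215e+15 m. Combine: 1.1953621e-05 m^3 / 1.621215e+15 m = 7.3732482e-21 m^2. 1 acre = 4046.8564 m^2, so 7.3732482e-21 m^2 = 7.3732482e-21 / 4046.8564 = 1.8219693e-24 acre ≈ 1.822e-24 acre (4 s.f.).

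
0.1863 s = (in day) 2.156e-06. Check: 1 day = 86400 s, so 0.1863 s = 0.1863 / 86400 = 2.15625e-06 day ≈ 2.156e-06 day (4 s.f.).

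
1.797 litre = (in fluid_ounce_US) 60.76. Check: 1 litre = 0.001 m^3, so 1.797 litre = 1.797 * 0.001 = 0.001797 m^3. 1 fluid_ounce_US = 2.957353e-05 m^3, so 0.001797 m^3 = 0.001797 / 2.957353e-05 = 60.763799 fluid_ounce_US ≈ 60.76 fluid_ounce_US (4 s.f.).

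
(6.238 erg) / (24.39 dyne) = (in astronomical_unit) 1 erg = 1e-07 J, so 6.238 erg = 6.238 * 1e-07 = 6.238e-07 J. 1 dyne = 1e-05 N, so 24.39 dyne = 24.39 * 1e-05 = 0.0002439 N. Combine: 6.238e-07 J / 0.0002439 N = 0.0025576056 m. 1 astronomical_unit = 1.4959787e+11 m, so 0.0025576056 m = 0.0025576056 / 1.4959787e+11 = 1.7096537e-14 astronomical_unit ≈ 1.71e-14 astronomical_unit (4 s.f.). Final answer: 1.71e-14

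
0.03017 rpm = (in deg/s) 1 rpm = 0.10471976 rad/s, so 0.03017 rpm = 0.03017 * 0.10471976 = 0.003159395 rad/s. 1 deg/s = 0.017453293 rad/s, so 0.003159395 rad/s = 0.003159395 / 0.017453293 = 0.18102 deg/s ≈ 0.181 deg/s (4 s.f.). Final answer: 0.181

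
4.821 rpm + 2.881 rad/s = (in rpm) 32.33. Check: 1 rpm = 0.10471976 rad/s, so 4.821 rpm = 4.821 * 0.10471976 = 0.50485394 rad/s. 2.881 rad/s is already in rad/s. Sum: 0.50485394 + 2.881 = 3.3858539 rad/s. 1 rpm = 0.10471976 rad/s, so 3.3858539 rad/s = 3.3858539 / 0.10471976 = 32.332523 rpm ≈ 32.33 rpm (4 s.f.).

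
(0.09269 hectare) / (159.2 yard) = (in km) 1 hectare = 10000 m^2, so 0.09269 hectare = 0.09269 * 10000 = 926.9 m^2. 1 yard = 0.9144 m, so 159.2 yard = 159.2 * 0.9144 = 145.57248 m. Combine: 926.9 m^2 / 145.57248 m = 6.3672749 m. 1 km = 1000 m, so 6.3672749 m = 6.3672749 / 1000 = 0.0063672749 km ≈ 0.006367 km (4 s.f.). Final answer: 0.006367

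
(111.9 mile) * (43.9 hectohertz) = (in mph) 1 mile = 1609.344 m, so 111.9 mile = 111.9 * 1609.344 = 180085.59 m. 1 hectohertz = 100 Hz, so 43.9 hectohertz = 43.9 * 100 = 4390 Hz. Combine: 180085.59 m * 4390 Hz = 7.9057576e+08 m/s. 1 mph = 0.44704 m/s, so 7.9057576e+08 m/s = 7.9057576e+08 / 0.44704 = 1.7684676e+09 mph ≈ 1.768e+09 mph (4 s.f.). Final answer: 1.768e+09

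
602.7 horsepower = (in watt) 1 horsepower = 745.69987 W, so 602.7 horsepower = 602.7 * 745.69987 = 449433.31 W. 449433.31 W = 449433.31 watt ≈ 4.494e+05 watt (4 s.f.). Final answer: 4.494e+05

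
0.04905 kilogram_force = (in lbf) 0.1081. Check: 1 kilogram_force = 9.80665 N, so 0.04905 kilogram_force = 0.04905 * 9.80665 = 0.48101618 N. 1 lbf = 4.4482216 N, so 0.48101618 N = 0.48101618 / 4.4482216 = 0.10813674 lbf ≈ 0.1081 lbf (4 s.f.).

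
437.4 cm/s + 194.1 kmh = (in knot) 113.3. Check: 1 cm/s = 0.01 m/s, so 437.4 cm/s = 437.4 * 0.01 = 4.374 m/s. 1 kmh = 0.27777778 m/s, so 194.1 kmh = 194.1 * 0.27777778 = 53.916667 m/s. Sum: 4.374 + 53.916667 = 58.290667 m/s. 1 knot = 0.51444444 m/s, so 58.290667 m/s = 58.290667 / 0.51444444 = 113.30799 knot ≈ 113.3 knot (4 s.f.).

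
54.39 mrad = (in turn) 0.008656. Check: 1 mrad = 0.001 rad, so 54.39 mrad = 54.39 * 0.001 = 0.05439 rad. 1 turn = 6.2831853 rad, so 0.05439 rad = 0.05439 / 6.2831853 = 0.0086564374 turn ≈ 0.008656 turn (4 s.f.).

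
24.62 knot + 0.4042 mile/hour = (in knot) 24.97. Check: 1 knot = 0.51444444 m/s, so 24.62 knot = 24.62 * 0.51444444 = 12.665622 m/s. 1 mile/hour = 0.44704 m/s, so 0.4042 mile/hour = 0.4042 * 0.44704 = 0.18069357 m/s. Sum: 12.665622 + 0.18069357 = 12.846316 m/s. 1 knot = 0.51444444 m/s, so 12.846316 m/s = 12.846316 / 0.51444444 = 24.97124 knot ≈ 24.97 knot (4 s.f.).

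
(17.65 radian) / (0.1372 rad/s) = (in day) 0.001489. Check: 17.65 radian = 17.65 rad. 0.1372 rad/s is already in rad/s. Combine: 17.65 rad / 0.1372 rad/s = 128.64431 s. 1 day = 86400 s, so 128.64431 s = 128.64431 / 86400 = 0.0014889388 day ≈ 0.001489 day (4 s.f.).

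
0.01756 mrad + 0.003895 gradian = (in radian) 7.874e-05. Check: 1 mrad = 0.001 rad, so 0.01756 mrad = 0.01756 * 0.001 = 1.756e-05 rad. 1 gradian = 0.015707963 rad, so 0.003895 gradian = 0.003895 * 0.015707963 = 6.1182517e-05 rad. Sum: 1.756e-05 + 6.1182517e-05 = 7.8742517e-05 rad. 7.8742517e-05 rad = 7.8742517e-05 radian ≈ 7.874e-05 radian (4 s.f.).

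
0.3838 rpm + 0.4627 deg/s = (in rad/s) 0.04827. Check: 1 rpm = 0.10471976 rad/s, so 0.3838 rpm = 0.3838 * 0.10471976 = 0.040191442 rad/s. 1 deg/s = 0.017453293 rad/s, so 0.4627 deg/s = 0.4627 * 0.017453293 = 0.0080756384 rad/s. Sum: 0.040191442 + 0.0080756384 = 0.04826708 rad/s. Result: 0.04826708 rad/s ≈ 0.04827 rad/s (4 s.f.).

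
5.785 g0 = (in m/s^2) 1 g0 = 9.80665 m/s^2, so 5.785 g0 = 5.785 * 9.80665 = 56.73147 m/s^2. Result: 56.73147 m/s^2 ≈ 56.73 m/s^2 (4 s.f.). Final answer: 56.73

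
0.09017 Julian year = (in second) 2.846e+06. Check: 1 Julian year = 31557600 s, so 0.09017 Julian year = 0.09017 * 31557600 = 2845548.8 s. 2845548.8 s = 2845548.8 second ≈ 2.846e+06 second (4 s.f.).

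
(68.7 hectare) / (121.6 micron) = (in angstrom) 5.65e+19. Check: 1 hectare = 10000 m^2, so 68.7 hectare = 68.7 * 10000 = 687000 m^2. 1 micron = 1e-06 m, so 121.6 micron = 121.6 * 1e-06 = 0.0001216 m. Combine: 687000 m^2 / 0.0001216 m = 5.6496711e+09 m. 1 angstrom = 1e-10 m, so 5.6496711e+09 m = 5.6496711e+09 / 1e-10 = 5.6496711e+19 angstrom ≈ 5.65e+19 angstrom (4 s.f.).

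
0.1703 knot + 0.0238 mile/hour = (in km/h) 0.3537. Check: 1 knot = 0.51444444 m/s, so 0.1703 knot = 0.1703 * 0.51444444 = 0.087609889 m/s. 1 mile/hour = 0.44704 m/s, so 0.0238 mile/hour = 0.0238 * 0.44704 = 0.010639552 m/s. Sum: 0.087609889 + 0.010639552 = 0.098249441 m/s. 1 km/h = 0.27777778 m/s, so 0.098249441 m/s = 0.098249441 / 0.27777778 = 0.35369799 km/h ≈ 0.3537 km/h (4 s.f.).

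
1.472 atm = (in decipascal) 1 atm = 101325 Pa, so 1.472 atm = 1.472 * 101325 = 149150.4 Pa. 1 decipascal = 0.1 Pa, so 149150.4 Pa = 149150.4 / 0.1 = 1491504 decipascal ≈ 1.492e+06 decipascal (4 s.f.). Final answer: 1.492e+06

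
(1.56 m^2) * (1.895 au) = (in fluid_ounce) 1.495e+16. Check: 1.56 m^2 is already in m^2. 1 au = 1.4959787e+11 m, so 1.895 au = 1.895 * 1.4959787e+11 = 2.8348796e+11 m. Combine: 1.56 m^2 * 2.8348796e+11 m = 4.4224123e+11 m^3. 1 fluid_ounce = 2.957353e-05 m^3, so 4.4224123e+11 m^3 = 4.4224123e+11 / 2.957353e-05 = 1.4953955e+16 fluid_ounce ≈ 1.495e+16 fluid_ounce (4 s.f.).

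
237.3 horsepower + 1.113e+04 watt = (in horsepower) 1 horsepower = 745.69987 W, so 237.3 horsepower = 237.3 * 745.69987 = 176954.58 W. 1.113e+04 watt = 11130 W. Sum: 176954.58 + 11130 = 188084.58 W. 1 horsepower = 745.69987 W, so 188084.58 W = 188084.58 / 745.69987 = 252.22558 horsepower ≈ 252.2 horsepower (4 s.f.). Final answer: 252.2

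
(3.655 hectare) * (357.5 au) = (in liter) 1.955e+21. Check: 1 hectare = 10000 m^2, so 3.655 hectare = 3.655 * 10000 = 36550 m^2. 1 au = 1.4959787e+11 m, so 357.5 au = 357.5 * 1.4959787e+11 = 5.3481239e+13 m. Combine: 36550 m^2 * 5.3481239e+13 m = 1.9547393e+18 m^3. 1 liter = 0.001 m^3, so 1.9547393e+18 m^3 = 1.9547393e+18 / 0.001 = 1.9547393e+21 liter ≈ 1.955e+21 liter (4 s.f.).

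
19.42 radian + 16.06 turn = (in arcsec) 2.482e+07. Check: 19.42 radian = 19.42 rad. 1 turn = 6.2831853 rad, so 16.06 turn = 16.06 * 6.2831853 = 100.90796 rad. Sum: 19.42 + 100.90796 = 120.32796 rad. 1 arcsec = 4.8481368e-06 rad, so 120.32796 rad = 120.32796 / 4.8481368e-06 = 24819423 arcsec ≈ 2.482e+07 arcsec (4 s.f.).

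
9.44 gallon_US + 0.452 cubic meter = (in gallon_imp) 107.3. Check: 1 gallon_US = 0.0037854118 m^3, so 9.44 gallon_US = 9.44 * 0.0037854118 = 0.035734287 m^3. 0.452 cubic meter = 0.452 m^3. Sum: 0.035734287 + 0.452 = 0.48773429 m^3. 1 gallon_imp = 0.00454609 m^3, so 0.48773429 m^3 = 0.48773429 / 0.00454609 = 107.28654 gallon_imp ≈ 107.3 gallon_imp (4 s.f.).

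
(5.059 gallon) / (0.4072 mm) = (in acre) 0.01162. Check: 1 gallon = 0.0037854118 m^3, so 5.059 gallon = 5.059 * 0.0037854118 = 0.019150398 m^3. 1 mm = 0.001 m, so 0.4072 mm = 0.4072 * 0.001 = 0.0004072 m. Combine: 0.019150398 m^3 / 0.0004072 m = 47.029465 m^2. 1 acre = 4046.8564 m^2, so 47.029465 m^2 = 47.029465 / 4046.8564 = 0.011621234 acre ≈ 0.01162 acre (4 s.f.).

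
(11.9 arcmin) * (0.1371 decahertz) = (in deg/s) 1 arcmin = 0.00029088821 rad, so 11.9 arcmin = 11.9 * 0.00029088821 = 0.0034615697 rad. 1 decahertz = 10 Hz, so 0.1371 decahertz = 0.1371 * 10 = 1.371 Hz. Combine: 0.0034615697 rad * 1.371 Hz = 0.004745812 rad/s. 1 deg/s = 0.017453293 rad/s, so 0.004745812 rad/s = 0.004745812 / 0.017453293 = 0.271915 deg/s ≈ 0.2719 deg/s (4 s.f.). Final answer: 0.2719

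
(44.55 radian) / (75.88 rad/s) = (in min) 0.009785. Check: 44.55 radian = 44.55 rad. 75.88 rad/s is already in rad/s. Combine: 44.55 rad / 75.88 rad/s = 0.58711123 s. 1 min = 60 s, so 0.58711123 s = 0.58711123 / 60 = 0.0097851871 min ≈ 0.009785 min (4 s.f.).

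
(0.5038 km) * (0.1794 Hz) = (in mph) 1 km = 1000 m, so 0.5038 km = 0.5038 * 1000 = 503.8 m. 0.1794 Hz is already in Hz. Combine: 503.8 m * 0.1794 Hz = 90.38172 m/s. 1 mph = 0.44704 m/s, so 90.38172 m/s = 90.38172 / 0.44704 = 202.17815 mph ≈ 202.2 mph (4 s.f.). Final answer: 202.2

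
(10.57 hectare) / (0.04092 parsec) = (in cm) 8.371e-09. Check: 1 hectare = 10000 m^2, so 10.57 hectare = 10.57 * 10000 = 105700 m^2. 1 parsec = 3.0856776e+16 m, so 0.04092 parsec = 0.04092 * 3.0856776e+16 = 1.2626593e+15 m. Combine: 105700 m^2 / 1.2626593e+15 m = 8.3712212e-11 m. 1 cm = 0.01 m, so 8.3712212e-11 m = 8.3712212e-11 / 0.01 = 8.3712212e-09 cm ≈ 8.371e-09 cm (4 s.f.).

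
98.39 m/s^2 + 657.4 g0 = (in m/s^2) 6545. Check: 98.39 m/s^2 is already in m/s^2. 1 g0 = 9.80665 m/s^2, so 657.4 g0 = 657.4 * 9.80665 = 6446.8917 m/s^2. Sum: 98.39 + 6446.8917 = 6545.2817 m/s^2. Result: 6545.2817 m/s^2 ≈ 6545 m/s^2 (4 s.f.).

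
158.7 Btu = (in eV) 1 Btu = 1055.0559 J, so 158.7 Btu = 158.7 * 1055.0559 = 167437.36 J. 1 eV = 1.6021766e-19 J, so 167437.36 J = 167437.36 / 1.6021766e-19 = 1.0450618e+24 eV ≈ 1.045e+24 eV (4 s.f.). Final answer: 1.045e+24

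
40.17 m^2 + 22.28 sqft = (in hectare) 0.004224. Check: 40.17 m^2 is already in m^2. 1 sqft = 0.09290304 m^2, so 22.28 sqft = 22.28 * 0.09290304 = 2.0698797 m^2. Sum: 40.17 + 2.0698797 = 42.23988 m^2. 1 hectare = 10000 m^2, so 42.23988 m^2 = 42.23988 / 10000 = 0.004223988 hectare ≈ 0.004224 hectare (4 s.f.).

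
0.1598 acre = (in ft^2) 1 acre = 4046.8564 m^2, so 0.1598 acre = 0.1598 * 4046.8564 = 646.68766 m^2. 1 ft^2 = 0.09290304 m^2, so 646.68766 m^2 = 646.68766 / 0.09290304 = 6960.888 ft^2 ≈ 6961 ft^2 (4 s.f.). Final answer: 6961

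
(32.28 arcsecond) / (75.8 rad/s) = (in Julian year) 6.542e-14. Check: 1 arcsecond = 4.8481368e-06 rad, so 32.28 arcsecond = 32.28 * 4.8481368e-06 = 0.00015649786 rad. 75.8 rad/s is already in rad/s. Combine: 0.00015649786 rad / 75.8 rad/s = 2.0646155e-06 s. 1 Julian year = 31557600 s, so 2.0646155e-06 s = 2.0646155e-06 / 31557600 = 6.5423718e-14 Julian year ≈ 6.542e-14 Julian year (4 s.f.).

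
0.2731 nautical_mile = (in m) 505.8. Check: 1 nautical_mile = 1852 m, so 0.2731 nautical_mile = 0.2731 * 1852 = 505.7812 m. Result: 505.7812 m ≈ 505.8 m (4 s.f.).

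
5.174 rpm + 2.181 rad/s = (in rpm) 1 rpm = 0.10471976 rad/s, so 5.174 rpm = 5.174 * 0.10471976 = 0.54182001 rad/s. 2.181 rad/s is already in rad/s. Sum: 0.54182001 + 2.181 = 2.72282 rad/s. 1 rpm = 0.10471976 rad/s, so 2.72282 rad/s = 2.72282 / 0.10471976 = 26.001016 rpm ≈ 26 rpm (4 s.f.). Final answer: 26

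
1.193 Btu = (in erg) 1.259e+10. Check: 1 Btu = 1055.0559 J, so 1.193 Btu = 1.193 * 1055.0559 = 1258.6816 J. 1 erg = 1e-07 J, so 1258.6816 J = 1258.6816 / 1e-07 = 1.2586816e+10 erg ≈ 1.259e+10 erg (4 s.f.).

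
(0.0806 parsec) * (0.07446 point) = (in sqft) 7.032e+11. Check: 1 parsec = 3.0856776e+16 m, so 0.0806 parsec = 0.0806 * 3.0856776e+16 = 2.4870561e+15 m. 1 point = 0.00035277778 m, so 0.07446 point = 0.07446 * 0.00035277778 = 2.6267833e-05 m. Combine: 2.4870561e+15 m * 2.6267833e-05 m = 6.5329576e+10 m^2. 1 sqft = 0.09290304 m^2, so 6.5329576e+10 m^2 = 6.5329576e+10 / 0.09290304 = 7.032017e+11 sqft ≈ 7.032e+11 sqft (4 s.f.).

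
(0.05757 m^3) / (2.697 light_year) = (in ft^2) 0.05757 m^3 is already in m^3. 1 light_year = 9.4607305e+15 m, so 2.697 light_year = 2.697 * 9.4607305e+15 = 2.551559e+16 m. Combine: 0.05757 m^3 / 2.551559e+16 m = 2.2562676e-18 m^2. 1 ft^2 = 0.09290304 m^2, so 2.2562676e-18 m^2 = 2.2562676e-18 / 0.09290304 = 2.4286263e-17 ft^2 ≈ 2.429e-17 ft^2 (4 s.f.). Final answer: 2.429e-17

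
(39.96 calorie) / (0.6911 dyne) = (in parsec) 7.84e-10. Check: 1 calorie = 4.184 J, so 39.96 calorie = 39.96 * 4.184 = 167.19264 J. 1 dyne = 1e-05 N, so 0.6911 dyne = 0.6911 * 1e-05 = 6.911e-06 N. Combine: 167.19264 J / 6.911e-06 N = 24192250 m. 1 parsec = 3.0856776e+16 m, so 24192250 m = 24192250 / 3.0856776e+16 = 7.8401743e-10 parsec ≈ 7.84e-10 parsec (4 s.f.).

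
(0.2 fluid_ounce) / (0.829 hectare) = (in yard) 1 fluid_ounce = 2.957353e-05 m^3, so 0.2 fluid_ounce = 0.2 * 2.957353e-05 = 5.9147059e-06 m^3. 1 hectare = 10000 m^2, so 0.829 hectare = 0.829 * 10000 = 8290 m^2. Combine: 5.9147059e-06 m^3 / 8290 m^2 = 7.1347478e-10 m. 1 yard = 0.9144 m, so 7.1347478e-10 m = 7.1347478e-10 / 0.9144 = 7.8026551e-10 yard ≈ 7.803e-10 yard (4 s.f.). Final answer: 7.803e-10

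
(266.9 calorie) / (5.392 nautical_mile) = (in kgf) 1 calorie = 4.184 J, so 266.9 calorie = 266.9 * 4.184 = 1116.7096 J. 1 nautical_mile = 1852 m, so 5.392 nautical_mile = 5.392 * 1852 = 9985.984 m. Combine: 1116.7096 J / 9985.984 m = 0.1118277 N. 1 kgf = 9.80665 N, so 0.1118277 N = 0.1118277 / 9.80665 = 0.011403252 kgf ≈ 0.0114 kgf (4 s.f.). Final answer: 0.0114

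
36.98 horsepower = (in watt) 1 horsepower = 745.69987 W, so 36.98 horsepower = 36.98 * 745.69987 = 27575.981 W. 27575.981 W = 27575.981 watt ≈ 2.758e+04 watt (4 s.f.). Final answer: 2.758e+04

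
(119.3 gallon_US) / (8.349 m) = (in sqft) 1 gallon_US = 0.0037854118 m^3, so 119.3 gallon_US = 119.3 * 0.0037854118 = 0.45159963 m^3. 8.349 m is already in m. Combine: 0.45159963 m^3 / 8.349 m = 0.054090265 m^2. 1 sqft = 0.09290304 m^2, so 0.054090265 m^2 = 0.054090265 / 0.09290304 = 0.58222277 sqft ≈ 0.5822 sqft (4 s.f.). Final answer: 0.5822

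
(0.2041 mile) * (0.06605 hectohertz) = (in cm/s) 1 mile = 1609.344 m, so 0.2041 mile = 0.2041 * 1609.344 = 328.46711 m. 1 hectohertz = 100 Hz, so 0.06605 hectohertz = 0.06605 * 100 = 6.605 Hz. Combine: 328.46711 m * 6.605 Hz = 2169.5253 m/s. 1 cm/s = 0.01 m/s, so 2169.5253 m/s = 2169.5253 / 0.01 = 216952.53 cm/s ≈ 2.17e+05 cm/s (4 s.f.). Final answer: 2.17e+05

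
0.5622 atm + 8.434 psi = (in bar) 1.151. Check: 1 atm = 101325 Pa, so 0.5622 atm = 0.5622 * 101325 = 56964.915 Pa. 1 psi = 6894.7573 Pa, so 8.434 psi = 8.434 * 6894.7573 = 58150.383 Pa. Sum: 56964.915 + 58150.383 = 115115.3 Pa. 1 bar = 100000 Pa, so 115115.3 Pa = 115115.3 / 100000 = 1.151153 bar ≈ 1.151 bar (4 s.f.).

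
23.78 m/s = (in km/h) 1 km/h = 0.27777778 m/s, so 23.78 m/s = 23.78 / 0.27777778 = 85.608 km/h ≈ 85.61 km/h (4 s.f.). Final answer: 85.61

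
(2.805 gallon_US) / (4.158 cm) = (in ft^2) 1 gallon_US = 0.0037854118 m^3, so 2.805 gallon_US = 2.805 * 0.0037854118 = 0.01061808 m^3. 1 cm = 0.01 m, so 4.158 cm = 4.158 * 0.01 = 0.04158 m. Combine: 0.01061808 m^3 / 0.04158 m = 0.25536508 m^2. 1 ft^2 = 0.09290304 m^2, so 0.25536508 m^2 = 0.25536508 / 0.09290304 = 2.7487269 ft^2 ≈ 2.749 ft^2 (4 s.f.). Final answer: 2.749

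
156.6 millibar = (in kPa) 15.66. Check: 1 millibar = 100 Pa, so 156.6 millibar = 156.6 * 100 = 15660 Pa. 1 kPa = 1000 Pa, so 15660 Pa = 15660 / 1000 = 15.66 kPa.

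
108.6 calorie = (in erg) 1 calorie = 4.184 J, so 108.6 calorie = 108.6 * 4.184 = 454.3824 J. 1 erg = 1e-07 J, so 454.3824 J = 454.3824 / 1e-07 = 4.543824e+09 erg ≈ 4.544e+09 erg (4 s.f.). Final answer: 4.544e+09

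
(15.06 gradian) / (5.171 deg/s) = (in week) 4.334e-06. Check: 1 gradian = 0.015707963 rad, so 15.06 gradian = 15.06 * 0.015707963 = 0.23656193 rad. 1 deg/s = 0.017453293 rad/s, so 5.171 deg/s = 5.171 * 0.017453293 = 0.090250976 rad/s. Combine: 0.23656193 rad / 0.090250976 rad/s = 2.6211564 s. 1 week = 604800 s, so 2.6211564 s = 2.6211564 / 604800 = 4.3339227e-06 week ≈ 4.334e-06 week (4 s.f.).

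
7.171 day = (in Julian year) 1 day = 86400 s, so 7.171 day = 7.171 * 86400 = 619574.4 s. 1 Julian year = 31557600 s, so 619574.4 s = 619574.4 / 31557600 = 0.019633128 Julian year ≈ 0.01963 Julian year (4 s.f.). Final answer: 0.01963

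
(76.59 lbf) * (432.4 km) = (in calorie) 3.521e+07. Check: 1 lbf = 4.4482216 N, so 76.59 lbf = 76.59 * 4.4482216 = 340.68929 N. 1 km = 1000 m, so 432.4 km = 432.4 * 1000 = 432400 m. Combine: 340.68929 N * 432400 m = 1.4731405e+08 J. 1 calorie = 4.184 J, so 1.4731405e+08 J = 1.4731405e+08 / 4.184 = 35208903 calorie ≈ 3.521e+07 calorie (4 s.f.).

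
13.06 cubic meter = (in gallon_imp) 13.06 cubic meter = 13.06 m^3. 1 gallon_imp = 0.00454609 m^3, so 13.06 m^3 = 13.06 / 0.00454609 = 2872.7984 gallon_imp ≈ 2873 gallon_imp (4 s.f.). Final answer: 2873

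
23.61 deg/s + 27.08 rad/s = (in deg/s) 1 deg/s = 0.017453293 rad/s, so 23.61 deg/s = 23.61 * 0.017453293 = 0.41207224 rad/s. 27.08 rad/s is already in rad/s. Sum: 0.41207224 + 27.08 = 27.492072 rad/s. 1 deg/s = 0.017453293 rad/s, so 27.492072 rad/s = 27.492072 / 0.017453293 = 1575.1797 deg/s ≈ 1575 deg/s (4 s.f.). Final answer: 1575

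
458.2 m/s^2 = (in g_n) 46.72. Check: 1 g_n = 9.80665 m/s^2, so 458.2 m/s^2 = 458.2 / 9.80665 = 46.723397 g_n ≈ 46.72 g_n (4 s.f.).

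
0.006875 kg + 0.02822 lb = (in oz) 0.006875 kg is already in kg. 1 lb = 0.45359237 kg, so 0.02822 lb = 0.02822 * 0.45359237 = 0.012800377 kg. Sum: 0.006875 + 0.012800377 = 0.019675377 kg. 1 oz = 0.028349523 kg, so 0.019675377 kg = 0.019675377 / 0.028349523 = 0.69402849 oz ≈ 0.694 oz (4 s.f.). Final answer: 0.694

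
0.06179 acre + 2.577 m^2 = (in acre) 0.06243. Check: 1 acre = 4046.8564 m^2, so 0.06179 acre = 0.06179 * 4046.8564 = 250.05526 m^2. 2.577 m^2 is already in m^2. Sum: 250.05526 + 2.577 = 252.63226 m^2. 1 acre = 4046.8564 m^2, so 252.63226 m^2 = 252.63226 / 4046.8564 = 0.062426791 acre ≈ 0.06243 acre (4 s.f.).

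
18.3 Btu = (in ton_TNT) 4.615e-06. Check: 1 Btu = 1055.0559 J, so 18.3 Btu = 18.3 * 1055.0559 = 19307.522 J. 1 ton_TNT = 4.184e+09 J, so 19307.522 J = 19307.522 / 4.184e+09 = 4.6146085e-06 ton_TNT ≈ 4.615e-06 ton_TNT (4 s.f.).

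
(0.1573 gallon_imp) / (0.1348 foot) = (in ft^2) 1 gallon_imp = 0.00454609 m^3, so 0.1573 gallon_imp = 0.1573 * 0.00454609 = 0.00071509996 m^3. 1 foot = 0.3048 m, so 0.1348 foot = 0.1348 * 0.3048 = 0.04108704 m. Combine: 0.00071509996 m^3 / 0.04108704 m = 0.017404514 m^2. 1 ft^2 = 0.09290304 m^2, so 0.017404514 m^2 = 0.017404514 / 0.09290304 = 0.18734063 ft^2 ≈ 0.1873 ft^2 (4 s.f.). Final answer: 0.1873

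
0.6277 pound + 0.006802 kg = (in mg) 2.915e+05. Check: 1 pound = 0.45359237 kg, so 0.6277 pound = 0.6277 * 0.45359237 = 0.28471993 kg. 0.006802 kg is already in kg. Sum: 0.28471993 + 0.006802 = 0.29152193 kg. 1 mg = 1e-06 kg, so 0.29152193 kg = 0.29152193 / 1e-06 = 291521.93 mg ≈ 2.915e+05 mg (4 s.f.).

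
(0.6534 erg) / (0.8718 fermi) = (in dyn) 7.495e+12. Check: 1 erg = 1e-07 J, so 0.6534 erg = 0.6534 * 1e-07 = 6.534e-08 J. 1 fermi = 1e-15 m, so 0.8718 fermi = 0.8718 * 1e-15 = 8.718e-16 m. Combine: 6.534e-08 J / 8.718e-16 m = 74948383 N. 1 dyn = 1e-05 N, so 74948383 N = 74948383 / 1e-05 = 7.4948383e+12 dyn ≈ 7.495e+12 dyn (4 s.f.).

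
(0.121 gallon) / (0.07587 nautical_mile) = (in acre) 8.055e-10. Check: 1 gallon = 0.0037854118 m^3, so 0.121 gallon = 0.121 * 0.0037854118 = 0.00045803483 m^3. 1 nautical_mile = 1852 m, so 0.07587 nautical_mile = 0.07587 * 1852 = 140.51124 m. Combine: 0.00045803483 m^3 / 140.51124 m = 3.2597736e-06 m^2. 1 acre = 4046.8564 m^2, so 3.2597736e-06 m^2 = 3.2597736e-06 / 4046.8564 = 8.0550759e-10 acre ≈ 8.055e-10 acre (4 s.f.).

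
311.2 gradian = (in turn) 1 gradian = 0.015707963 rad, so 311.2 gradian = 311.2 * 0.015707963 = 4.8883182 rad. 1 turn = 6.2831853 rad, so 4.8883182 rad = 4.8883182 / 6.2831853 = 0.778 turn. Final answer: 0.778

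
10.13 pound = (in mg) 1 pound = 0.45359237 kg, so 10.13 pound = 10.13 * 0.45359237 = 4.5948907 kg. 1 mg = 1e-06 kg, so 4.5948907 kg = 4.5948907 / 1e-06 = 4594890.7 mg ≈ 4.595e+06 mg (4 s.f.). Final answer: 4.595e+06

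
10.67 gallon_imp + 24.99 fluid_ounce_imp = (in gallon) 13. Check: 1 gallon_imp = 0.00454609 m^3, so 10.67 gallon_imp = 10.67 * 0.00454609 = 0.04850678 m^3. 1 fluid_ounce_imp = 2.8413063e-05 m^3, so 24.99 fluid_ounce_imp = 24.99 * 2.8413063e-05 = 0.00071004243 m^3. Sum: 0.04850678 + 0.00071004243 = 0.049216823 m^3. 1 gallon = 0.0037854118 m^3, so 0.049216823 m^3 = 0.049216823 / 0.0037854118 = 13.001709 gallon ≈ 13 gallon (4 s.f.).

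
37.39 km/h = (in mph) 23.23. Check: 1 km/h = 0.27777778 m/s, so 37.39 km/h = 37.39 * 0.27777778 = 10.386111 m/s. 1 mph = 0.44704 m/s, so 10.386111 m/s = 10.386111 / 0.44704 = 23.233069 mph ≈ 23.23 mph (4 s.f.).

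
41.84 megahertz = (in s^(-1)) 4.184e+07. Check: 1 megahertz = 1000000 Hz, so 41.84 megahertz = 41.84 * 1000000 = 41840000 Hz. 41840000 Hz = 41840000 s^(-1) ≈ 4.184e+07 s^(-1) (4 s.f.).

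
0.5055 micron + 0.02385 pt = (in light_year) 9.428e-22. Check: 1 micron = 1e-06 m, so 0.5055 micron = 0.5055 * 1e-06 = 5.055e-07 m. 1 pt = 0.00035277778 m, so 0.02385 pt = 0.02385 * 0.00035277778 = 8.41375e-06 m. Sum: 5.055e-07 + 8.41375e-06 = 8.91925e-06 m. 1 light_year = 9.4607305e+15 m, so 8.91925e-06 m = 8.91925e-06 / 9.4607305e+15 = 9.4276547e-22 light_year ≈ 9.428e-22 light_year (4 s.f.).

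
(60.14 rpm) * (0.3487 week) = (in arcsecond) 2.74e+11. Check: 1 rpm = 0.10471976 rad/s, so 60.14 rpm = 60.14 * 0.10471976 = 6.2978461 rad/s. 1 week = 604800 s, so 0.3487 week = 0.3487 * 604800 = 210893.76 s. Combine: 6.2978461 rad/s * 210893.76 s = 1328176.4 rad. 1 arcsecond = 4.8481368e-06 rad, so 1328176.4 rad = 1328176.4 / 4.8481368e-06 = 2.7395606e+11 arcsecond ≈ 2.74e+11 arcsecond (4 s.f.).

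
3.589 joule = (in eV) 2.24e+19. Check: 3.589 joule = 3.589 J. 1 eV = 1.6021766e-19 J, so 3.589 J = 3.589 / 1.6021766e-19 = 2.2400776e+19 eV ≈ 2.24e+19 eV (4 s.f.).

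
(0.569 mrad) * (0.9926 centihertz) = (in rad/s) 5.648e-06. Check: 1 mrad = 0.001 rad, so 0.569 mrad = 0.569 * 0.001 = 0.000569 rad. 1 centihertz = 0.01 Hz, so 0.9926 centihertz = 0.9926 * 0.01 = 0.009926 Hz. Combine: 0.000569 rad * 0.009926 Hz = 5.647894e-06 rad/s. Result: 5.647894e-06 rad/s ≈ 5.648e-06 rad/s (4 s.f.).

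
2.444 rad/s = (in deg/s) 1 deg/s = 0.017453293 rad/s, so 2.444 rad/s = 2.444 / 0.017453293 = 140.03089 deg/s ≈ 140 deg/s (4 s.f.). Final answer: 140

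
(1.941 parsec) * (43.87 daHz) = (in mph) 1 parsec = 3.0856776e+16 m, so 1.941 parsec = 1.941 * 3.0856776e+16 = 5.9893002e+16 m. 1 daHz = 10 Hz, so 43.87 daHz = 43.87 * 10 = 438.7 Hz. Combine: 5.9893002e+16 m * 438.7 Hz = 2.627506e+19 m/s. 1 mph = 0.44704 m/s, so 2.627506e+19 m/s = 2.627506e+19 / 0.44704 = 5.8775635e+19 mph ≈ 5.878e+19 mph (4 s.f.). Final answer: 5.878e+19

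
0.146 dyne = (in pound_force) 3.282e-07. Check: 1 dyne = 1e-05 N, so 0.146 dyne = 0.146 * 1e-05 = 1.46e-06 N. 1 pound_force = 4.4482216 N, so 1.46e-06 N = 1.46e-06 / 4.4482216 = 3.2822106e-07 pound_force ≈ 3.282e-07 pound_force (4 s.f.).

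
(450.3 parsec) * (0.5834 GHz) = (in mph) 1.813e+28. Check: 1 parsec = 3.0856776e+16 m, so 450.3 parsec = 450.3 * 3.0856776e+16 = 1.3894806e+19 m. 1 GHz = 1e+09 Hz, so 0.5834 GHz = 0.5834 * 1e+09 = 5.834e+08 Hz. Combine: 1.3894806e+19 m * 5.834e+08 Hz = 8.1062299e+27 m/s. 1 mph = 0.44704 m/s, so 8.1062299e+27 m/s = 8.1062299e+27 / 0.44704 = 1.813312e+28 mph ≈ 1.813e+28 mph (4 s.f.).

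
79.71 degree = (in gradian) 1 degree = 0.017453293 rad, so 79.71 degree = 79.71 * 0.017453293 = 1.3912019 rad. 1 gradian = 0.015707963 rad, so 1.3912019 rad = 1.3912019 / 0.015707963 = 88.566667 gradian ≈ 88.57 gradian (4 s.f.). Final answer: 88.57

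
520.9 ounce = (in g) 1.477e+04. Check: 1 ounce = 0.028349523 kg, so 520.9 ounce = 520.9 * 0.028349523 = 14.767267 kg. 1 g = 0.001 kg, so 14.767267 kg = 14.767267 / 0.001 = 14767.267 g ≈ 1.477e+04 g (4 s.f.).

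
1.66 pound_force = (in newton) 7.384. Check: 1 pound_force = 4.4482216 N, so 1.66 pound_force = 1.66 * 4.4482216 = 7.3840479 N. 7.3840479 N = 7.3840479 newton ≈ 7.384 newton (4 s.f.).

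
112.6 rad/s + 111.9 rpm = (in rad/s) 112.6 rad/s is already in rad/s. 1 rpm = 0.10471976 rad/s, so 111.9 rpm = 111.9 * 0.10471976 = 11.718141 rad/s. Sum: 112.6 + 11.718141 = 124.31814 rad/s. Result: 124.31814 rad/s ≈ 124.3 rad/s (4 s.f.). Final answer: 124.3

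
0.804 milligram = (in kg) 1 milligram = 1e-06 kg, so 0.804 milligram = 0.804 * 1e-06 = 8.04e-07 kg. Result: 8.04e-07 kg. Final answer: 8.04e-07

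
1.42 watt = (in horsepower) 0.001904. Check: 1.42 watt = 1.42 W. 1 horsepower = 745.69987 W, so 1.42 W = 1.42 / 745.69987 = 0.0019042514 horsepower ≈ 0.001904 horsepower (4 s.f.).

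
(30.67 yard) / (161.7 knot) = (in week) 1 yard = 0.9144 m, so 30.67 yard = 30.67 * 0.9144 = 28.044648 m. 1 knot = 0.51444444 m/s, so 161.7 knot = 161.7 * 0.51444444 = 83.185667 m/s. Combine: 28.044648 m / 83.185667 m/s = 0.33713318 s. 1 week = 604800 s, so 0.33713318 s = 0.33713318 / 604800 = 5.5742919e-07 week ≈ 5.574e-07 week (4 s.f.). Final answer: 5.574e-07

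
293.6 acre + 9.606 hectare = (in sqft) 1.382e+07. Check: 1 acre = 4046.8564 m^2, so 293.6 acre = 293.6 * 4046.8564 = 1188157 m^2. 1 hectare = 10000 m^2, so 9.606 hectare = 9.606 * 10000 = 96060 m^2. Sum: 1188157 + 96060 = 1284217 m^2. 1 sqft = 0.09290304 m^2, so 1284217 m^2 = 1284217 / 0.09290304 = 13823197 sqft ≈ 1.382e+07 sqft (4 s.f.).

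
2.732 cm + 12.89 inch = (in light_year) 1 cm = 0.01 m, so 2.732 cm = 2.732 * 0.01 = 0.02732 m. 1 inch = 0.0254 m, so 12.89 inch = 12.89 * 0.0254 = 0.327406 m. Sum: 0.02732 + 0.327406 = 0.354726 m. 1 light_year = 9.4607305e+15 m, so 0.354726 m = 0.354726 / 9.4607305e+15 = 3.7494568e-17 light_year ≈ 3.749e-17 light_year (4 s.f.). Final answer: 3.749e-17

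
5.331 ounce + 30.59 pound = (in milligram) 1.403e+07. Check: 1 ounce = 0.028349523 kg, so 5.331 ounce = 5.331 * 0.028349523 = 0.15113131 kg. 1 pound = 0.45359237 kg, so 30.59 pound = 30.59 * 0.45359237 = 13.875391 kg. Sum: 0.15113131 + 13.875391 = 14.026522 kg. 1 milligram = 1e-06 kg, so 14.026522 kg = 14.026522 / 1e-06 = 14026522 milligram ≈ 1.403e+07 milligram (4 s.f.).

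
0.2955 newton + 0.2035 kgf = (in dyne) 2.291e+05. Check: 0.2955 newton = 0.2955 N. 1 kgf = 9.80665 N, so 0.2035 kgf = 0.2035 * 9.80665 = 1.9956533 N. Sum: 0.2955 + 1.9956533 = 2.2911533 N. 1 dyne = 1e-05 N, so 2.2911533 N = 2.2911533 / 1e-05 = 229115.33 dyne ≈ 2.291e+05 dyne (4 s.f.).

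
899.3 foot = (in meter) 1 foot = 0.3048 m, so 899.3 foot = 899.3 * 0.3048 = 274.10664 m. 274.10664 m = 274.10664 meter ≈ 274.1 meter (4 s.f.). Final answer: 274.1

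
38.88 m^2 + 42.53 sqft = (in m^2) 42.83. Check: 38.88 m^2 is already in m^2. 1 sqft = 0.09290304 m^2, so 42.53 sqft = 42.53 * 0.09290304 = 3.9511663 m^2. Sum: 38.88 + 3.9511663 = 42.831166 m^2. Result: 42.831166 m^2 ≈ 42.83 m^2 (4 s.f.).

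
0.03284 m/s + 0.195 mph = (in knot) 0.2333. Check: 0.03284 m/s is already in m/s. 1 mph = 0.44704 m/s, so 0.195 mph = 0.195 * 0.44704 = 0.0871728 m/s. Sum: 0.03284 + 0.0871728 = 0.1200128 m/s. 1 knot = 0.51444444 m/s, so 0.1200128 m/s = 0.1200128 / 0.51444444 = 0.23328622 knot ≈ 0.2333 knot (4 s.f.).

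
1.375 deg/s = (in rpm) 1 deg/s = 0.017453293 rad/s, so 1.375 deg/s = 1.375 * 0.017453293 = 0.023998277 rad/s. 1 rpm = 0.10471976 rad/s, so 0.023998277 rad/s = 0.023998277 / 0.10471976 = 0.22916667 rpm ≈ 0.2292 rpm (4 s.f.). Final answer: 0.2292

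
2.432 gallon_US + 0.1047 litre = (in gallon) 1 gallon_US = 0.0037854118 m^3, so 2.432 gallon_US = 2.432 * 0.0037854118 = 0.0092061215 m^3. 1 litre = 0.001 m^3, so 0.1047 litre = 0.1047 * 0.001 = 0.0001047 m^3. Sum: 0.0092061215 + 0.0001047 = 0.0093108215 m^3. 1 gallon = 0.0037854118 m^3, so 0.0093108215 m^3 = 0.0093108215 / 0.0037854118 = 2.4596588 gallon ≈ 2.46 gallon (4 s.f.). Final answer: 2.46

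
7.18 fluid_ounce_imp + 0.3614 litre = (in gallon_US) 0.1494. Check: 1 fluid_ounce_imp = 2.8413063e-05 m^3, so 7.18 fluid_ounce_imp = 7.18 * 2.8413063e-05 = 0.00020400579 m^3. 1 litre = 0.001 m^3, so 0.3614 litre = 0.3614 * 0.001 = 0.0003614 m^3. Sum: 0.00020400579 + 0.0003614 = 0.00056540579 m^3. 1 gallon_US = 0.0037854118 m^3, so 0.00056540579 m^3 = 0.00056540579 / 0.0037854118 = 0.14936441 gallon_US ≈ 0.1494 gallon_US (4 s.f.).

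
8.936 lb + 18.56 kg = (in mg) 2.261e+07. Check: 1 lb = 0.45359237 kg, so 8.936 lb = 8.936 * 0.45359237 = 4.0533014 kg. 18.56 kg is already in kg. Sum: 4.0533014 + 18.56 = 22.613301 kg. 1 mg = 1e-06 kg, so 22.613301 kg = 22.613301 / 1e-06 = 22613301 mg ≈ 2.261e+07 mg (4 s.f.).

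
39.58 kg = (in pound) 87.26. Check: 1 pound = 0.45359237 kg, so 39.58 kg = 39.58 / 0.45359237 = 87.258963 pound ≈ 87.26 pound (4 s.f.).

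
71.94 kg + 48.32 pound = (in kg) 71.94 kg is already in kg. 1 pound = 0.45359237 kg, so 48.32 pound = 48.32 * 0.45359237 = 21.917583 kg. Sum: 71.94 + 21.917583 = 93.857583 kg. Result: 93.857583 kg ≈ 93.86 kg (4 s.f.). Final answer: 93.86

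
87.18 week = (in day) 1 week = 604800 s, so 87.18 week = 87.18 * 604800 = 52726464 s. 1 day = 86400 s, so 52726464 s = 52726464 / 86400 = 610.26 day ≈ 610.3 day (4 s.f.). Final answer: 610.3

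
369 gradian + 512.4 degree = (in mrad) 1.474e+04. Check: 1 gradian = 0.015707963 rad, so 369 gradian = 369 * 0.015707963 = 5.7962384 rad. 1 degree = 0.017453293 rad, so 512.4 degree = 512.4 * 0.017453293 = 8.9430671 rad. Sum: 5.7962384 + 8.9430671 = 14.739306 rad. 1 mrad = 0.001 rad, so 14.739306 rad = 14.739306 / 0.001 = 14739.306 mrad ≈ 1.474e+04 mrad (4 s.f.).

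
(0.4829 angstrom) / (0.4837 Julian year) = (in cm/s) 3.164e-16. Check: 1 angstrom = 1e-10 m, so 0.4829 angstrom = 0.4829 * 1e-10 = 4.829e-11 m. 1 Julian year = 31557600 s, so 0.4837 Julian year = 0.4837 * 31557600 = 15264411 s. Combine: 4.829e-11 m / 15264411 s = 3.1635678e-18 m/s. 1 cm/s = 0.01 m/s, so 3.1635678e-18 m/s = 3.1635678e-18 / 0.01 = 3.1635678e-16 cm/s ≈ 3.164e-16 cm/s (4 s.f.).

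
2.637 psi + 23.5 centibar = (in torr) 1 psi = 6894.7573 Pa, so 2.637 psi = 2.637 * 6894.7573 = 18181.475 Pa. 1 centibar = 1000 Pa, so 23.5 centibar = 23.5 * 1000 = 23500 Pa. Sum: 18181.475 + 23500 = 41681.475 Pa. 1 torr = 133.32237 Pa, so 41681.475 Pa = 41681.475 / 133.32237 = 312.63677 torr ≈ 312.6 torr (4 s.f.). Final answer: 312.6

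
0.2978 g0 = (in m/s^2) 1 g0 = 9.80665 m/s^2, so 0.2978 g0 = 0.2978 * 9.80665 = 2.9204204 m/s^2. Result: 2.9204204 m/s^2 ≈ 2.92 m/s^2 (4 s.f.). Final answer: 2.92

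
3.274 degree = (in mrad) 57.14. Check: 1 degree = 0.017453293 rad, so 3.274 degree = 3.274 * 0.017453293 = 0.05714208 rad. 1 mrad = 0.001 rad, so 0.05714208 rad = 0.05714208 / 0.001 = 57.14208 mrad ≈ 57.14 mrad (4 s.f.).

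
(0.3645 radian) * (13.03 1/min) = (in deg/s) 0.3645 radian = 0.3645 rad. 1 1/min = 0.016666667 Hz, so 13.03 1/min = 13.03 * 0.016666667 = 0.21716667 Hz. Combine: 0.3645 rad * 0.21716667 Hz = 0.07915725 rad/s. 1 deg/s = 0.017453293 rad/s, so 0.07915725 rad/s = 0.07915725 / 0.017453293 = 4.5353763 deg/s ≈ 4.535 deg/s (4 s.f.). Final answer: 4.535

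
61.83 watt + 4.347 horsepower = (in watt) 61.83 watt = 61.83 W. 1 horsepower = 745.69987 W, so 4.347 horsepower = 4.347 * 745.69987 = 3241.5573 W. Sum: 61.83 + 3241.5573 = 3303.3873 W. 3303.3873 W = 3303.3873 watt ≈ 3303 watt (4 s.f.). Final answer: 3303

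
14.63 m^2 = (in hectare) 1 hectare = 10000 m^2, so 14.63 m^2 = 14.63 / 10000 = 0.001463 hectare. Final answer: 0.001463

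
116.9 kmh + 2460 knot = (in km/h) 4673. Check: 1 kmh = 0.27777778 m/s, so 116.9 kmh = 116.9 * 0.27777778 = 32.472222 m/s. 1 knot = 0.51444444 m/s, so 2460 knot = 2460 * 0.51444444 = 1265.5333 m/s. Sum: 32.472222 + 1265.5333 = 1298.0056 m/s. 1 km/h = 0.27777778 m/s, so 1298.0056 m/s = 1298.0056 / 0.27777778 = 4672.82 km/h ≈ 4673 km/h (4 s.f.).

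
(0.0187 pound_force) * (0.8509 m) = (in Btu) 6.709e-05. Check: 1 pound_force = 4.4482216 N, so 0.0187 pound_force = 0.0187 * 4.4482216 = 0.083181744 N. 0.8509 m is already in m. Combine: 0.083181744 N * 0.8509 m = 0.070779346 J. 1 Btu = 1055.0559 J, so 0.070779346 J = 0.070779346 / 1055.0559 = 6.7085876e-05 Btu ≈ 6.709e-05 Btu (4 s.f.).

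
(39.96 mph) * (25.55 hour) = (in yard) 1 mph = 0.44704 m/s, so 39.96 mph = 39.96 * 0.44704 = 17.863718 m/s. 1 hour = 3600 s, so 25.55 hour = 25.55 * 3600 = 91980 s. Combine: 17.863718 m/s * 91980 s = 1643104.8 m. 1 yard = 0.9144 m, so 1643104.8 m = 1643104.8 / 0.9144 = 1796921.3 yard ≈ 1.797e+06 yard (4 s.f.). Final answer: 1.797e+06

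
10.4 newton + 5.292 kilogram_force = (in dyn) 6.23e+06. Check: 10.4 newton = 10.4 N. 1 kilogram_force = 9.80665 N, so 5.292 kilogram_force = 5.292 * 9.80665 = 51.896792 N. Sum: 10.4 + 51.896792 = 62.296792 N. 1 dyn = 1e-05 N, so 62.296792 N = 62.296792 / 1e-05 = 6229679.2 dyn ≈ 6.23e+06 dyn (4 s.f.).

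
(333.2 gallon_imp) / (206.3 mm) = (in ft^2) 1 gallon_imp = 0.00454609 m^3, so 333.2 gallon_imp = 333.2 * 0.00454609 = 1.5147572 m^3. 1 mm = 0.001 m, so 206.3 mm = 206.3 * 0.001 = 0.2063 m. Combine: 1.5147572 m^3 / 0.2063 m = 7.3424973 m^2. 1 ft^2 = 0.09290304 m^2, so 7.3424973 m^2 = 7.3424973 / 0.09290304 = 79.033983 ft^2 ≈ 79.03 ft^2 (4 s.f.). Final answer: 79.03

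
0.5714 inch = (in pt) 41.14. Check: 1 inch = 0.0254 m, so 0.5714 inch = 0.5714 * 0.0254 = 0.01451356 m. 1 pt = 0.00035277778 m, so 0.01451356 m = 0.01451356 / 0.00035277778 = 41.1408 pt ≈ 41.14 pt (4 s.f.).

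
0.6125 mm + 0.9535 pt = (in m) 1 mm = 0.001 m, so 0.6125 mm = 0.6125 * 0.001 = 0.0006125 m. 1 pt = 0.00035277778 m, so 0.9535 pt = 0.9535 * 0.00035277778 = 0.00033637361 m. Sum: 0.0006125 + 0.00033637361 = 0.00094887361 m. Result: 0.00094887361 m ≈ 0.0009489 m (4 s.f.). Final answer: 0.0009489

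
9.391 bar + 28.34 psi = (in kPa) 1134. Check: 1 bar = 100000 Pa, so 9.391 bar = 9.391 * 100000 = 939100 Pa. 1 psi = 6894.7573 Pa, so 28.34 psi = 28.34 * 6894.7573 = 195397.42 Pa. Sum: 939100 + 195397.42 = 1134497.4 Pa. 1 kPa = 1000 Pa, so 1134497.4 Pa = 1134497.4 / 1000 = 1134.4974 kPa ≈ 1134 kPa (4 s.f.).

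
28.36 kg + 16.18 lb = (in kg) 28.36 kg is already in kg. 1 lb = 0.45359237 kg, so 16.18 lb = 16.18 * 0.45359237 = 7.3391245 kg. Sum: 28.36 + 7.3391245 = 35.699125 kg. Result: 35.699125 kg ≈ 35.7 kg (4 s.f.). Final answer: 35.7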